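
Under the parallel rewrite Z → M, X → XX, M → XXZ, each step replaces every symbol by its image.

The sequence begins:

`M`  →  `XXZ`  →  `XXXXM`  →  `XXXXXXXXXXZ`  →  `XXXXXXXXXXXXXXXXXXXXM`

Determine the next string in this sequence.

Applying the rule to each of the 21 symbols of XXXXXXXXXXXXXXXXXXXXM gives the pieces XX XX XX XX XX XX XX XX XX XX XX XX XX XX XX XX XX XX XX XX XXZ, which concatenate to the answer.

XXXXXXXXXXXXXXXXXXXXXXXXXXXXXXXXXXXXXXXXXXZ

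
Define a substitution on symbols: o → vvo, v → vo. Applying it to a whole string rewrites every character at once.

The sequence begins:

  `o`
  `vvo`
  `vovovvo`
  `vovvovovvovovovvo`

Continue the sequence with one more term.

vovvovovovvovovvovovovvovovvovovvovovovvo

Applying the rule to each of the 17 symbols of vovvovovvovovovvo gives the pieces vo vvo vo vo vvo vo vvo vo vo vvo vo vvo vo vvo vo vo vvo, which concatenate to the answer.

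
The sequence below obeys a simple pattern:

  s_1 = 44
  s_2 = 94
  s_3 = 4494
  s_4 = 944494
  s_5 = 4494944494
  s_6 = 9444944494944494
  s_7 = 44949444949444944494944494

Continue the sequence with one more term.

944494449494449444949444949444944494944494

Each term (from the third on) is the two preceding terms concatenated in order: term 3 = 44·94 = 4494.
The next term joins 9444944494944494 and 44949444949444944494944494.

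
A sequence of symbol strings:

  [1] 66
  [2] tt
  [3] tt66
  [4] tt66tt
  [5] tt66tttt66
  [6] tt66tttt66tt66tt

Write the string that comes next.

This is a Fibonacci-style word recurrence s(k) = s(k−1)·s(k−2): e.g. tt·66 = tt66.
So term 7 is tt66tttt66tt66tt·tt66tttt66.

tt66tttt66tt66tttt66tttt66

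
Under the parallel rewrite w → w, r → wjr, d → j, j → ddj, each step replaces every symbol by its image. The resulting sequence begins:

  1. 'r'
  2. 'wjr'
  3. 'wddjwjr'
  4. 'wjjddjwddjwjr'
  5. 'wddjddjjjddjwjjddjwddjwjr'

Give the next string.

Replace each of the 25 characters of wddjddjjjddjwjjddjwddjwjr in place — w j j ddj j j ddj ddj ddj j j ddj w ddj ddj j j ddj w j j ddj w ddj wjr — and concatenate.

wjjddjjjddjddjddjjjddjwddjddjjjddjwjjddjwddjwjr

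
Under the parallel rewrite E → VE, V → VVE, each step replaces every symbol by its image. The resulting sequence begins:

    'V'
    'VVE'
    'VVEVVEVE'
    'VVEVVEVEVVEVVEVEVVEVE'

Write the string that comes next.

Applying the rule to each of the 21 symbols of VVEVVEVEVVEVVEVEVVEVE gives the pieces VVE VVE VE VVE VVE VE VVE VE VVE VVE VE VVE VVE VE VVE VE VVE VVE VE VVE VE, which concatenate to the answer.

VVEVVEVEVVEVVEVEVVEVEVVEVVEVEVVEVVEVEVVEVEVVEVVEVEVVEVE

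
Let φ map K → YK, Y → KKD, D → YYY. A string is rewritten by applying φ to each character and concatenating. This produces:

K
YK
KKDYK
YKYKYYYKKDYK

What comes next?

KKDYKKKDYKKKDKKDKKDYKYKYYYKKDYK

Expanding YKYKYYYKKDYK: Y→KKD, K→YK, Y→KKD, K→YK, Y→KKD, Y→KKD, Y→KKD, K→YK, K→YK, D→YYY, Y→KKD, K→YK. Concatenated: KKD YK KKD YK KKD KKD KKD YK YK YYY KKD YK.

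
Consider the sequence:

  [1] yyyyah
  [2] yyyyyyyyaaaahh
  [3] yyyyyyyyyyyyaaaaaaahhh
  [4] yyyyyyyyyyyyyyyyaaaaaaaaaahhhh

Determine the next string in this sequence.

Reading off run lengths: y runs 4, 8, 12, 16; a runs 1, 4, 7, 10; h runs 1, 2, 3, 4 — each is linear in n (n = 1, 2, …).
At n = 5 the blocks have lengths 20, 13, 5.

yyyyyyyyyyyyyyyyyyyyaaaaaaaaaaaaahhhhh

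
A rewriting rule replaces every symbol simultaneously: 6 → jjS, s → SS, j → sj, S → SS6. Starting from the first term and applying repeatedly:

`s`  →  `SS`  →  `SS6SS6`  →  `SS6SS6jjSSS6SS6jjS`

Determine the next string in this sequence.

Applying the rule to each of the 18 symbols of SS6SS6jjSSS6SS6jjS gives the pieces SS6 SS6 jjS SS6 SS6 jjS sj sj SS6 SS6 SS6 jjS SS6 SS6 jjS sj sj SS6, which concatenate to the answer.

SS6SS6jjSSS6SS6jjSsjsjSS6SS6SS6jjSSS6SS6jjSsjsjSS6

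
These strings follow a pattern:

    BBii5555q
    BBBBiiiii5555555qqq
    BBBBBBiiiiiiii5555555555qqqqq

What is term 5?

The n-th term is 2n B's then 3n-1 i's then 3n+1 5's then 2n-1 q's (n = 1, 2, …).
At n = 5 the blocks have lengths 10, 14, 16, 9.

BBBBBBBBBBiiiiiiiiiiiiii5555555555555555qqqqqqqqq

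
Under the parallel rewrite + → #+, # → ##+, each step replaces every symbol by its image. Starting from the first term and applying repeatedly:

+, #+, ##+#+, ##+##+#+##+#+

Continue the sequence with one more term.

Applying the rule to each of the 13 symbols of ##+##+#+##+#+ gives the pieces ##+ ##+ #+ ##+ ##+ #+ ##+ #+ ##+ ##+ #+ ##+ #+, which concatenate to the answer.

##+##+#+##+##+#+##+#+##+##+#+##+#+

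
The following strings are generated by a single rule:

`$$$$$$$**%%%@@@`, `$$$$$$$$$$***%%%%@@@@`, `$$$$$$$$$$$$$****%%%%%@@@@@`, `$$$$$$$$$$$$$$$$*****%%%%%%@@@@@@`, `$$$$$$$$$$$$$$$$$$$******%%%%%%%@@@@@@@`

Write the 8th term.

$$$$$$$$$$$$$$$$$$$$$$$$$$$$*********%%%%%%%%%%@@@@@@@@@@

Term n consists of 3n+1 $'s, followed by n *'s, followed by n+1 %'s, followed by n+1 @'s, where the shown terms are n = 2, 3, 4, 5, 6.
At n = 9 the blocks have lengths 28, 9, 10, 10.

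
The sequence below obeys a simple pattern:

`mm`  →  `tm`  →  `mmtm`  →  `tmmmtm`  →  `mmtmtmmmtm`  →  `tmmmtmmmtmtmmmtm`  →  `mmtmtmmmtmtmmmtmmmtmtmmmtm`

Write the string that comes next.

From term 3 onward, concatenate the second-to-last term with the last: mm·tm = mmtm, tm·mmtm = tmmmtm, …
The next term joins tmmmtmmmtmtmmmtm and mmtmtmmmtmtmmmtmmmtmtmmmtm.

tmmmtmmmtmtmmmtmmmtmtmmmtmtmmmtmmmtmtmmmtm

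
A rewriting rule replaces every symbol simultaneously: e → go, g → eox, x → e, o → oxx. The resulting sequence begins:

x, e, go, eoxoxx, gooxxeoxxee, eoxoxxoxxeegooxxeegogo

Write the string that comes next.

Rewriting the 22 symbols of eoxoxxoxxeegooxxeegogo one by one yields go oxx e oxx e e oxx e e go go eox oxx oxx e e go go eox oxx eox oxx; concatenated:

gooxxeoxxeeoxxeegogoeoxoxxoxxeegogoeoxoxxeoxoxx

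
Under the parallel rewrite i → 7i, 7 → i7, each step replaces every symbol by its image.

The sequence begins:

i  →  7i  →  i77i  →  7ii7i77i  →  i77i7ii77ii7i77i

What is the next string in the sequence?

Rewriting the 16 symbols of i77i7ii77ii7i77i one by one yields 7i i7 i7 7i i7 7i 7i i7 i7 7i 7i i7 7i i7 i7 7i; concatenated:

7ii7i77ii77i7ii7i77i7ii77ii7i77i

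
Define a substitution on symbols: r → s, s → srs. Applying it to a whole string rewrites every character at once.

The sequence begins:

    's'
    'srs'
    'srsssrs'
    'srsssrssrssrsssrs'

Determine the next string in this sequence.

Rewriting the 17 symbols of srsssrssrssrsssrs one by one yields srs s srs srs srs s srs srs s srs srs s srs srs srs s srs; concatenated:

srsssrssrssrsssrssrsssrssrsssrssrssrsssrs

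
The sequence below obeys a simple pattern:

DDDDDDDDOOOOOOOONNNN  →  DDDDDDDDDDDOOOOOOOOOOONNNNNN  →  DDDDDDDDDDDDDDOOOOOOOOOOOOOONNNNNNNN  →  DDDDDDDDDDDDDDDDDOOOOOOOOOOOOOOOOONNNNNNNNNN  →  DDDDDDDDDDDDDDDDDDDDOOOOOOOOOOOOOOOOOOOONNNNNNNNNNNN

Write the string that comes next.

DDDDDDDDDDDDDDDDDDDDDDDOOOOOOOOOOOOOOOOOOOOOOONNNNNNNNNNNNNN

Reading off run lengths: D runs 8, 11, 14, 17, 20; O runs 8, 11, 14, 17, 20; N runs 4, 6, 8, 10, 12 — each is linear in n, where the shown terms are n = 2, 3, 4, 5, 6.
Setting n = 7 gives 23, 23, 14 characters in each block.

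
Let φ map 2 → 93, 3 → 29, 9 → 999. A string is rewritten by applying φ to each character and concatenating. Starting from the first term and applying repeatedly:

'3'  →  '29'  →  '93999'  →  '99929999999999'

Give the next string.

φ(99929999999999) expands symbol-by-symbol to 999 999 999 93 999 999 999 999 999 999 999 999 999 999; joining the 14 pieces gives the next term.

99999999993999999999999999999999999999999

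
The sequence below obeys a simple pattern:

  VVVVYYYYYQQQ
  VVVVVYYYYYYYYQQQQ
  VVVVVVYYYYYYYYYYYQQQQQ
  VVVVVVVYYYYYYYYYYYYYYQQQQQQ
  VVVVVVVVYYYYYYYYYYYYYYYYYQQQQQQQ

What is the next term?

VVVVVVVVVYYYYYYYYYYYYYYYYYYYYQQQQQQQQ

Reading off run lengths: V runs 4, 5, 6, 7, 8; Y runs 5, 8, 11, 14, 17; Q runs 3, 4, 5, 6, 7 — each is linear in n, where the shown terms are n = 2, 3, 4, 5, 6.
Setting n = 7 gives 9, 20, 8 characters in each block.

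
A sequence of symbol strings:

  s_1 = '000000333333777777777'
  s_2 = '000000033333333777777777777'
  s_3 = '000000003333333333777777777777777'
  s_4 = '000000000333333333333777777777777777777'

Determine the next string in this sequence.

000000000033333333333333777777777777777777777

Each string has the form 0^{n+3} 3^{2n} 7^{3n}, where the shown terms are n = 3, 4, 5, 6.
At n = 7 the blocks have lengths 10, 14, 21.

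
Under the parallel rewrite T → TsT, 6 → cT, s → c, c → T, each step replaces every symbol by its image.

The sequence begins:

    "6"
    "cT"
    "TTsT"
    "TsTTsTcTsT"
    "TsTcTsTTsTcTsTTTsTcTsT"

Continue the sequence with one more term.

Replace each of the 22 characters of TsTcTsTTsTcTsTTTsTcTsT in place — TsT c TsT T TsT c TsT TsT c TsT T TsT c TsT TsT TsT c TsT T TsT c TsT — and concatenate.

TsTcTsTTTsTcTsTTsTcTsTTTsTcTsTTsTTsTcTsTTTsTcTsT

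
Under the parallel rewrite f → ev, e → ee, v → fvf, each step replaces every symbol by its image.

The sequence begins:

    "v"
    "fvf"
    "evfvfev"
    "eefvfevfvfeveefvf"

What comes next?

eeeeevfvfeveefvfevfvfeveefvfeeeeevfvfev

Replace each of the 17 characters of eefvfevfvfeveefvf in place — ee ee ev fvf ev ee fvf ev fvf ev ee fvf ee ee ev fvf ev — and concatenate.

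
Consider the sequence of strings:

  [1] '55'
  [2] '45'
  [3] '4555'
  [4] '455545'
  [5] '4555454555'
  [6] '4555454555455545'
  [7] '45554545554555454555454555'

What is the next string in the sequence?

This is a Fibonacci-style word recurrence s(k) = s(k−1)·s(k−2): e.g. 45·55 = 4555.
Continuing: 45554545554555454555454555 · 4555454555455545 gives term 8.

455545455545554545554545554555454555455545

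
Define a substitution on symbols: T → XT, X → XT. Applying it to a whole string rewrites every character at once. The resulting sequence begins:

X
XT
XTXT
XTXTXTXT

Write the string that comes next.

XTXTXTXTXTXTXTXT

Expanding XTXTXTXT: X→XT, T→XT, X→XT, T→XT, X→XT, T→XT, X→XT, T→XT. Concatenated: XT XT XT XT XT XT XT XT.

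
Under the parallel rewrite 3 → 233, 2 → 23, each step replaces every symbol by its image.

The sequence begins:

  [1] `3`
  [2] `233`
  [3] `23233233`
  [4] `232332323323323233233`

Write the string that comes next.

Rewriting the 21 symbols of 232332323323323233233 one by one yields 23 233 23 233 233 23 233 23 233 233 23 233 233 23 233 23 233 233 23 233 233; concatenated:

2323323233233232332323323323233233232332323323323233233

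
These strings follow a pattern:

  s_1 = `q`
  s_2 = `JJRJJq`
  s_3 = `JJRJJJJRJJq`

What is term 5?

The strings grow by a fixed prefix JJRJJ each time.
From JJRJJJJRJJq, 2 further steps: JJRJJJJRJJq → JJRJJJJRJJJJRJJq → (answer).

JJRJJJJRJJJJRJJJJRJJq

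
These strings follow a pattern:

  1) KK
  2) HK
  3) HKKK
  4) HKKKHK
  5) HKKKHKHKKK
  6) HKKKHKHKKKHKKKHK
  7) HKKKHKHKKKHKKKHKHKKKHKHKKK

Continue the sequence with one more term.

HKKKHKHKKKHKKKHKHKKKHKHKKKHKKKHKHKKKHKKKHK

Each term (from the third on) is the previous term followed by the one before it: term 3 = HK·KK = HKKK.
Continuing: HKKKHKHKKKHKKKHKHKKKHKHKKK · HKKKHKHKKKHKKKHK gives term 8.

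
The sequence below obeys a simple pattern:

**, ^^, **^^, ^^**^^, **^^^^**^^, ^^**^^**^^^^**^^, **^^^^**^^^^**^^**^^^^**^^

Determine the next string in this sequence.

^^**^^**^^^^**^^**^^^^**^^^^**^^**^^^^**^^

This is a Fibonacci-style word recurrence s(k) = s(k−2)·s(k−1): e.g. **·^^ = **^^.
The next term joins ^^**^^**^^^^**^^ and **^^^^**^^^^**^^**^^^^**^^.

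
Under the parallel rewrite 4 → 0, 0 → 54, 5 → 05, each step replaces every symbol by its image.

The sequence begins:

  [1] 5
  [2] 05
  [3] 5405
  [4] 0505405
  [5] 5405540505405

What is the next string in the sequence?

Applying the rule to each of the 13 symbols of 5405540505405 gives the pieces 05 0 54 05 05 0 54 05 54 05 0 54 05, which concatenate to the answer.

05054050505405540505405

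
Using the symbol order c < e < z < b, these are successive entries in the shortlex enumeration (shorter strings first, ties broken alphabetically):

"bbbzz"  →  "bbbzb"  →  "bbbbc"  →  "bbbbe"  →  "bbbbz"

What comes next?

bbbbb

Treat bbbbz as a base-4 numeral over the given alphabet and add one, carrying through any trailing b's.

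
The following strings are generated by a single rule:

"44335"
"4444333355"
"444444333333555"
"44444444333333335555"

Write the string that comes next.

4444444444333333333355555

Each string has the form 4^{2n} 3^{2n} 5^{n} (n = 1, 2, …).
Setting n = 5 gives 10, 10, 5 characters in each block.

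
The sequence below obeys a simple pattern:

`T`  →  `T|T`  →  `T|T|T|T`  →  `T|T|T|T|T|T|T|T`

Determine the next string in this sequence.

T|T|T|T|T|T|T|T|T|T|T|T|T|T|T|T

s(k+1) = s(k)·|·s(k) — each term doubles the last with '|' between the halves.
One more doubling of T|T|T|T|T|T|T|T gives the answer.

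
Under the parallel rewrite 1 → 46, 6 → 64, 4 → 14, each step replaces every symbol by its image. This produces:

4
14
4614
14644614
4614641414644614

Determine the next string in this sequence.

14644614641446144614641414644614

φ(4614641414644614) expands symbol-by-symbol to 14 64 46 14 64 14 46 14 46 14 64 14 14 64 46 14; joining the 16 pieces gives the next term.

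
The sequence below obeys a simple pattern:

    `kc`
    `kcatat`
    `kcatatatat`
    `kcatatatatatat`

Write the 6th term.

Each term is the previous one with atat appended.
From kcatatatatatat, 2 further steps: kcatatatatatat → kcatatatatatatatat → (answer).

kcatatatatatatatatatat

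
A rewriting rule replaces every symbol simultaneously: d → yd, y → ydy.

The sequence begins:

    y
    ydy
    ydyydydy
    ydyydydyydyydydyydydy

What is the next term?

Rewriting the 21 symbols of ydyydydyydyydydyydydy one by one yields ydy yd ydy ydy yd ydy yd ydy ydy yd ydy ydy yd ydy yd ydy ydy yd ydy yd ydy; concatenated:

ydyydydyydyydydyydydyydyydydyydyydydyydydyydyydydyydydy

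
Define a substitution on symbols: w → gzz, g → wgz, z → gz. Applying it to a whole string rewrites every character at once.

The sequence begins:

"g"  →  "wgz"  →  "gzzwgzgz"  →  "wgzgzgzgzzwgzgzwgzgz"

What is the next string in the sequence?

Rewriting the 20 symbols of wgzgzgzgzzwgzgzwgzgz one by one yields gzz wgz gz wgz gz wgz gz wgz gz gz gzz wgz gz wgz gz gzz wgz gz wgz gz; concatenated:

gzzwgzgzwgzgzwgzgzwgzgzgzgzzwgzgzwgzgzgzzwgzgzwgzgz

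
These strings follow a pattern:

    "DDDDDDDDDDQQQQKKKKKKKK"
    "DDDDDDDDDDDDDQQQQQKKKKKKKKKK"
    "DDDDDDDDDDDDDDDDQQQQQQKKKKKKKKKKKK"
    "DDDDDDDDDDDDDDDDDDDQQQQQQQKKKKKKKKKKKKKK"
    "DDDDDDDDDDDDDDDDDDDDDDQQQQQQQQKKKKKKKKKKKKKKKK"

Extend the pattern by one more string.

DDDDDDDDDDDDDDDDDDDDDDDDDQQQQQQQQQKKKKKKKKKKKKKKKKKK

Term n consists of 3n+1 D's, followed by n+1 Q's, followed by 2n+2 K's, where the shown terms are n = 3, 4, 5, 6, 7.
At n = 8 the blocks have lengths 25, 9, 18.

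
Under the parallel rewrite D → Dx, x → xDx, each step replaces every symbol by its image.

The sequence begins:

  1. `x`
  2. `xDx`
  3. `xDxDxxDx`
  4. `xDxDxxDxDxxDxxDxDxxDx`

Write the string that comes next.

xDxDxxDxDxxDxxDxDxxDxDxxDxxDxDxxDxxDxDxxDxDxxDxxDxDxxDx

Applying the rule to each of the 21 symbols of xDxDxxDxDxxDxxDxDxxDx gives the pieces xDx Dx xDx Dx xDx xDx Dx xDx Dx xDx xDx Dx xDx xDx Dx xDx Dx xDx xDx Dx xDx, which concatenate to the answer.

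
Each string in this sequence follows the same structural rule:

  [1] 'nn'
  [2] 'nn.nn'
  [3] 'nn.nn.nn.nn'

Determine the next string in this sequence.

Each string is two copies of the previous one joined by '.'.
Doubling nn.nn.nn.nn with '.' between the halves:

nn.nn.nn.nn.nn.nn.nn.nn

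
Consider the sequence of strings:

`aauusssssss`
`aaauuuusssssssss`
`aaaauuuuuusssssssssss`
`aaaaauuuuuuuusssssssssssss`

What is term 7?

aaaaaaaauuuuuuuuuuuuuusssssssssssssssssss

The n-th term is n a's then 2n-2 u's then 2n+3 s's, where the shown terms are n = 2, 3, 4, 5.
Setting n = 8 gives 8, 14, 19 characters in each block.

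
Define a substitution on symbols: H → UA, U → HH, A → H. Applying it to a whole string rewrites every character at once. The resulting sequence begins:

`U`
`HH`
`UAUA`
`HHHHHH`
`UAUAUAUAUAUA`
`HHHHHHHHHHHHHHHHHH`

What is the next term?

φ(HHHHHHHHHHHHHHHHHH) expands symbol-by-symbol to UA UA UA UA UA UA UA UA UA UA UA UA UA UA UA UA UA UA; joining the 18 pieces gives the next term.

UAUAUAUAUAUAUAUAUAUAUAUAUAUAUAUAUAUA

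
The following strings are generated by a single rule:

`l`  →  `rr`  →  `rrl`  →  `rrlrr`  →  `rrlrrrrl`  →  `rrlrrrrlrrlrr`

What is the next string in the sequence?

rrlrrrrlrrlrrrrlrrrrl

This is a Fibonacci-style word recurrence s(k) = s(k−1)·s(k−2): e.g. rr·l = rrl.
The next term joins rrlrrrrlrrlrr and rrlrrrrl.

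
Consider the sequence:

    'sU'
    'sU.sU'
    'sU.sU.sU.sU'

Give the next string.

Every step duplicates the string with '.' between the halves.
Doubling sU.sU.sU.sU with '.' between the halves:

sU.sU.sU.sU.sU.sU.sU.sU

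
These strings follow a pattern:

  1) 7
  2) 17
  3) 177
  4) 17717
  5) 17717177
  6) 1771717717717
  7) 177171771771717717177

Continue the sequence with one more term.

1771717717717177171771771717717717

From term 3 onward, concatenate the last term with the second-to-last: 17·7 = 177, 177·17 = 17717, …
Continuing: 177171771771717717177 · 1771717717717 gives term 8.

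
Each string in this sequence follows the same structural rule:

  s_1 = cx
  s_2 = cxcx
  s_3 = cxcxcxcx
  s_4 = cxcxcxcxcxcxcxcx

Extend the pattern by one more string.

Every step duplicates the string.
Doubling cxcxcxcxcxcxcxcx:

cxcxcxcxcxcxcxcxcxcxcxcxcxcxcxcx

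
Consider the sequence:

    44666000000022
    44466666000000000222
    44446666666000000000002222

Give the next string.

44444666666666000000000000022222

Reading off run lengths: 4 runs 2, 3, 4; 6 runs 3, 5, 7; 0 runs 7, 9, 11; 2 runs 2, 3, 4 — each is linear in n, where the shown terms are n = 2, 3, 4.
At n = 5 the blocks have lengths 5, 9, 13, 5.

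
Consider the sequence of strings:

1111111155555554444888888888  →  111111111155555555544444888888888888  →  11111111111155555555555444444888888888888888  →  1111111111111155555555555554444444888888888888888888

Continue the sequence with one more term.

111111111111111155555555555555544444444888888888888888888888

The n-th term is 2n+2 1's then 2n+1 5's then n+1 4's then 3n 8's, where the shown terms are n = 3, 4, 5, 6.
For the next term, n = 7, so the run lengths are 16, 15, 8, 21.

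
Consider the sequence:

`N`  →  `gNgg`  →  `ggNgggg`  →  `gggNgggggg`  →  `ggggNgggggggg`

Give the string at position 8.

gggggggNgggggggggggggg

Each term wraps the previous one in g on the left and gg on the right.
From ggggNgggggggg, 3 further steps: ggggNgggggggg → gggggNgggggggggg → ggggggNgggggggggggg → (answer).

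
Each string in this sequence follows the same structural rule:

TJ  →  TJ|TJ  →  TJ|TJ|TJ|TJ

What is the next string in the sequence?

Every step duplicates the string with '|' between the halves.
Doubling TJ|TJ|TJ|TJ with '|' between the halves:

TJ|TJ|TJ|TJ|TJ|TJ|TJ|TJ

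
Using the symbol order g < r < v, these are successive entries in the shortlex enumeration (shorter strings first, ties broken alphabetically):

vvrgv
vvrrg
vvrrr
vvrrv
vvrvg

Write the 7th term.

Continuing the enumeration 2 steps past vvrvg: vvrvg → vvrvr → (answer).

vvrvv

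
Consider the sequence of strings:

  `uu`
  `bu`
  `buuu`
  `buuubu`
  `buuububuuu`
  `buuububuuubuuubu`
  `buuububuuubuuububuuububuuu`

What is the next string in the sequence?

Each term (from the third on) is the previous term followed by the one before it: term 3 = bu·uu = buuu.
The next term joins buuububuuubuuububuuububuuu and buuububuuubuuubu.

buuububuuubuuububuuububuuubuuububuuubuuubu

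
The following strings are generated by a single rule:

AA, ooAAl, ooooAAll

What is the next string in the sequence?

ooooooAAlll

Each term wraps the previous one in oo on the left and l on the right.
So the next term is oo·ooooAAll·l.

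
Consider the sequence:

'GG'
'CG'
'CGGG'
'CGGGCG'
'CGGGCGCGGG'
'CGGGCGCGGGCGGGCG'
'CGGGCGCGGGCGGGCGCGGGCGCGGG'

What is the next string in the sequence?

Each term (from the third on) is the previous term followed by the one before it: term 3 = CG·GG = CGGG.
So term 8 is CGGGCGCGGGCGGGCGCGGGCGCGGG·CGGGCGCGGGCGGGCG.

CGGGCGCGGGCGGGCGCGGGCGCGGGCGGGCGCGGGCGGGCG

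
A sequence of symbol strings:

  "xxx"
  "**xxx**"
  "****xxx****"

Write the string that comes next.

s(k+1) = **·s(k)·**, so each term gains ** as a prefix and ** as a suffix.
So the next term is **·****xxx****·**.

******xxx******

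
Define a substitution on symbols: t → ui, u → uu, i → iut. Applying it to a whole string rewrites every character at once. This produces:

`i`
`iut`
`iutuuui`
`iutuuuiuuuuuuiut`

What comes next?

Replace each of the 16 characters of iutuuuiuuuuuuiut in place — iut uu ui uu uu uu iut uu uu uu uu uu uu iut uu ui — and concatenate.

iutuuuiuuuuuuiutuuuuuuuuuuuuiutuuui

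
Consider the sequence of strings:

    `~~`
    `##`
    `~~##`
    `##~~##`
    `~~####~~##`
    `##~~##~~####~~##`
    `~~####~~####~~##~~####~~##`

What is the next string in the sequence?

##~~##~~####~~##~~####~~####~~##~~####~~##

From term 3 onward, concatenate the second-to-last term with the last: ~~·## = ~~##, ##·~~## = ##~~##, …
So term 8 is ##~~##~~####~~##·~~####~~####~~##~~####~~##.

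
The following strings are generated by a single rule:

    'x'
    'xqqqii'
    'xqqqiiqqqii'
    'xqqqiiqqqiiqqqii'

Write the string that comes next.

The strings grow by a fixed suffix qqqii each time.
So the next term is xqqqiiqqqiiqqqii·qqqii.

xqqqiiqqqiiqqqiiqqqii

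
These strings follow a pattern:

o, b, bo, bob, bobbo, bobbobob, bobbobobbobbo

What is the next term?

bobbobobbobbobobbobob

This is a Fibonacci-style word recurrence s(k) = s(k−1)·s(k−2): e.g. b·o = bo.
The next term joins bobbobobbobbo and bobbobob.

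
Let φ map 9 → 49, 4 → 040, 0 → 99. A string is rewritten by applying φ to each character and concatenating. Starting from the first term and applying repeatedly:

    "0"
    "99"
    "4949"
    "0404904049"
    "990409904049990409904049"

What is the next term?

494999040994949990409904049494999040994949990409904049

Replace each of the 24 characters of 990409904049990409904049 in place — 49 49 99 040 99 49 49 99 040 99 040 49 49 49 99 040 99 49 49 99 040 99 040 49 — and concatenate.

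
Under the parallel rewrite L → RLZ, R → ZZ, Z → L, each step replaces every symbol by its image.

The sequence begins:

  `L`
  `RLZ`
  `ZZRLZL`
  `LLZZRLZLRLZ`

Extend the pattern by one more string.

RLZRLZLLZZRLZLRLZZZRLZL

Rewriting each symbol of LLZZRLZLRLZ: L→RLZ, L→RLZ, Z→L, Z→L, R→ZZ, L→RLZ, Z→L, L→RLZ, R→ZZ, L→RLZ, Z→L, which concatenates to RLZ RLZ L L ZZ RLZ L RLZ ZZ RLZ L.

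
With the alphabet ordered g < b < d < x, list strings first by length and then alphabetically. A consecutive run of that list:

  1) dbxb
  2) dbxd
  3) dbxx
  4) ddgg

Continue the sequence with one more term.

Find the rightmost character of ddgg below x, bump it to the next letter, and reset everything to its right to g.

ddgb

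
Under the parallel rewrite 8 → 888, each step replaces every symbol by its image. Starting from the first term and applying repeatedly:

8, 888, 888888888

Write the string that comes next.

Expanding 888888888: 8→888, 8→888, 8→888, 8→888, 8→888, 8→888, 8→888, 8→888, 8→888. Concatenated: 888 888 888 888 888 888 888 888 888.

888888888888888888888888888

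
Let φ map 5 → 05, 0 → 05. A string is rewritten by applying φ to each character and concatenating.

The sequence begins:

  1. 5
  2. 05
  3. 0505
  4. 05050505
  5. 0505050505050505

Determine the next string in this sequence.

Rewriting the 16 symbols of 0505050505050505 one by one yields 05 05 05 05 05 05 05 05 05 05 05 05 05 05 05 05; concatenated:

05050505050505050505050505050505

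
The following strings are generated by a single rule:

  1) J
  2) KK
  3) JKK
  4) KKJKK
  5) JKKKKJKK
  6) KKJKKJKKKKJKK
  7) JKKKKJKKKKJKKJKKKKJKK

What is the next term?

Each term (from the third on) is the two preceding terms concatenated in order: term 3 = J·KK = JKK.
Continuing: KKJKKJKKKKJKK · JKKKKJKKKKJKKJKKKKJKK gives term 8.

KKJKKJKKKKJKKJKKKKJKKKKJKKJKKKKJKK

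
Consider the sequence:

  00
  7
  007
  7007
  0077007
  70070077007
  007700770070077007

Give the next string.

Each term (from the third on) is the two preceding terms concatenated in order: term 3 = 00·7 = 007.
So term 8 is 70070077007·007700770070077007.

70070077007007700770070077007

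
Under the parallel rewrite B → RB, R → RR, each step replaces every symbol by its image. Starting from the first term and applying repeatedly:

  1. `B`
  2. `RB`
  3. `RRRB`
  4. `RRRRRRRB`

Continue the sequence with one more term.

RRRRRRRRRRRRRRRB

Apply φ to RRRRRRRB symbol by symbol: R→RR, R→RR, R→RR, R→RR, R→RR, R→RR, R→RR, B→RB; joined: RR RR RR RR RR RR RR RB.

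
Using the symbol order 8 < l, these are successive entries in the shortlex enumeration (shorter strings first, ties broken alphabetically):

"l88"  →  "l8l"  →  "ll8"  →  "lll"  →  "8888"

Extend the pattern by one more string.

888l

Find the rightmost character of 8888 below l, bump it to the next letter, and reset everything to its right to 8.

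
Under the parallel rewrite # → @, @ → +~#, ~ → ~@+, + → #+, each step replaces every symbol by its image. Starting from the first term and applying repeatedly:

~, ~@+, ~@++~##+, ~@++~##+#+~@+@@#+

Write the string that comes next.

~@++~##+#+~@+@@#+@#+~@++~##++~#+~#@#+

Replace each of the 17 characters of ~@++~##+#+~@+@@#+ in place — ~@+ +~# #+ #+ ~@+ @ @ #+ @ #+ ~@+ +~# #+ +~# +~# @ #+ — and concatenate.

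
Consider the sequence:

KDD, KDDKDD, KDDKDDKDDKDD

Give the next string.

KDDKDDKDDKDDKDDKDDKDDKDD

Each string is two copies of the previous one concatenated.
So the next term is two copies of KDDKDDKDDKDD.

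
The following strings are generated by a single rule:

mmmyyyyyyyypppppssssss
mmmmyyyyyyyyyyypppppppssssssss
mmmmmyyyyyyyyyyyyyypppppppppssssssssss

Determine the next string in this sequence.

mmmmmmyyyyyyyyyyyyyyyyypppppppppppssssssssssss

The n-th term is n m's then 3n-1 y's then 2n-1 p's then 2n s's, where the shown terms are n = 3, 4, 5.
At n = 6 the blocks have lengths 6, 17, 11, 12.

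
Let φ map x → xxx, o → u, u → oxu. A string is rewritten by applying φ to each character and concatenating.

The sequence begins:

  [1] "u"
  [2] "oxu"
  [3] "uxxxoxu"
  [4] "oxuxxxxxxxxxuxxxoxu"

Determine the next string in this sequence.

φ(oxuxxxxxxxxxuxxxoxu) expands symbol-by-symbol to u xxx oxu xxx xxx xxx xxx xxx xxx xxx xxx xxx oxu xxx xxx xxx u xxx oxu; joining the 19 pieces gives the next term.

uxxxoxuxxxxxxxxxxxxxxxxxxxxxxxxxxxoxuxxxxxxxxxuxxxoxu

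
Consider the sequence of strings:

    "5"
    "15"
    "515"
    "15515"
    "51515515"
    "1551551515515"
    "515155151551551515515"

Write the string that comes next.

This is a Fibonacci-style word recurrence s(k) = s(k−2)·s(k−1): e.g. 5·15 = 515.
Continuing: 1551551515515 · 515155151551551515515 gives term 8.

1551551515515515155151551551515515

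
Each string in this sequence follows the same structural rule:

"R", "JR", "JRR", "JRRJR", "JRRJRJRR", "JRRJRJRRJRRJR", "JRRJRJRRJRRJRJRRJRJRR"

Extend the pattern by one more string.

JRRJRJRRJRRJRJRRJRJRRJRRJRJRRJRRJR

From term 3 onward, concatenate the last term with the second-to-last: JR·R = JRR, JRR·JR = JRRJR, …
The next term joins JRRJRJRRJRRJRJRRJRJRR and JRRJRJRRJRRJR.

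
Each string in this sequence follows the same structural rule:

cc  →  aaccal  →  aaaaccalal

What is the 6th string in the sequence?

aaaaaaaaaaccalalalalal

s(k+1) = aa·s(k)·al, so each term gains aa as a prefix and al as a suffix.
From aaaaccalal, 3 further steps: aaaaccalal → aaaaaaccalalal → aaaaaaaaccalalalal → (answer).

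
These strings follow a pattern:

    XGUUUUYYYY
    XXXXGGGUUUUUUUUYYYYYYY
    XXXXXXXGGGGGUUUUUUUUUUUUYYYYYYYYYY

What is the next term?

XXXXXXXXXXGGGGGGGUUUUUUUUUUUUUUUUYYYYYYYYYYYYY

The n-th term is 3n-2 X's then 2n-1 G's then 4n U's then 3n+1 Y's (n = 1, 2, …).
For the next term, n = 4, so the run lengths are 10, 7, 16, 13.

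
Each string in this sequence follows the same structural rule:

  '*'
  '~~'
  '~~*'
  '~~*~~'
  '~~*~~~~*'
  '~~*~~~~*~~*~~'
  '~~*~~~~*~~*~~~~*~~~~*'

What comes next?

From term 3 onward, concatenate the last term with the second-to-last: ~~·* = ~~*, ~~*·~~ = ~~*~~, …
So term 8 is ~~*~~~~*~~*~~~~*~~~~*·~~*~~~~*~~*~~.

~~*~~~~*~~*~~~~*~~~~*~~*~~~~*~~*~~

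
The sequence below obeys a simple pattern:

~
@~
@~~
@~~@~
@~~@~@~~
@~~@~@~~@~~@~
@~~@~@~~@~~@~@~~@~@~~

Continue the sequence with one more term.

From term 3 onward, concatenate the last term with the second-to-last: @~·~ = @~~, @~~·@~ = @~~@~, …
The next term joins @~~@~@~~@~~@~@~~@~@~~ and @~~@~@~~@~~@~.

@~~@~@~~@~~@~@~~@~@~~@~~@~@~~@~~@~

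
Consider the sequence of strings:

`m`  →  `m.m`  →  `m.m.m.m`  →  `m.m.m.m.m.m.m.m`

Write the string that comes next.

Each string is two copies of the previous one joined by '.'.
Doubling m.m.m.m.m.m.m.m with '.' between the halves:

m.m.m.m.m.m.m.m.m.m.m.m.m.m.m.m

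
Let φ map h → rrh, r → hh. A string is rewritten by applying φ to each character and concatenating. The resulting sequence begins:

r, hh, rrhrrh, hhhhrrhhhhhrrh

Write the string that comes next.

rrhrrhrrhrrhhhhhrrhrrhrrhrrhrrhhhhhrrh

Applying the rule to each of the 14 symbols of hhhhrrhhhhhrrh gives the pieces rrh rrh rrh rrh hh hh rrh rrh rrh rrh rrh hh hh rrh, which concatenate to the answer.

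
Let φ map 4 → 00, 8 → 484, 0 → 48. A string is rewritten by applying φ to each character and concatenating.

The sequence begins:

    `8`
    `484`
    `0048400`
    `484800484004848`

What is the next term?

Rewriting the 15 symbols of 484800484004848 one by one yields 00 484 00 484 48 48 00 484 00 48 48 00 484 00 484; concatenated:

00484004844848004840048480048400484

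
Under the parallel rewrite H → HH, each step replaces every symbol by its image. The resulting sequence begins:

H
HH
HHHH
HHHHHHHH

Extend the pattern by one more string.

HHHHHHHHHHHHHHHH

Expanding HHHHHHHH: H→HH, H→HH, H→HH, H→HH, H→HH, H→HH, H→HH, H→HH. Concatenated: HH HH HH HH HH HH HH HH.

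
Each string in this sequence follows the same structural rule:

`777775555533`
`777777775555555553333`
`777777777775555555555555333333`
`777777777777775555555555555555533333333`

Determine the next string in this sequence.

Term n consists of 3n+2 7's, followed by 4n+1 5's, followed by 2n 3's (n = 1, 2, …).
At n = 5 the blocks have lengths 17, 21, 10.

777777777777777775555555555555555555553333333333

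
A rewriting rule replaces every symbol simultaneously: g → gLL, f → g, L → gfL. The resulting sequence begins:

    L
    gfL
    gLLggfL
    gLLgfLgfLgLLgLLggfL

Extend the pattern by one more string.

Replace each of the 19 characters of gLLgfLgfLgLLgLLggfL in place — gLL gfL gfL gLL g gfL gLL g gfL gLL gfL gfL gLL gfL gfL gLL gLL g gfL — and concatenate.

gLLgfLgfLgLLggfLgLLggfLgLLgfLgfLgLLgfLgfLgLLgLLggfL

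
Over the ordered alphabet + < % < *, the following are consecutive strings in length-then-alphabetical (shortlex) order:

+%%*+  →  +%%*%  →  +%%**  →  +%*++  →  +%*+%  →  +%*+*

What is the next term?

The successor of +%*+* increments the rightmost position that isn't already * and resets every position after it to +.

+%*%+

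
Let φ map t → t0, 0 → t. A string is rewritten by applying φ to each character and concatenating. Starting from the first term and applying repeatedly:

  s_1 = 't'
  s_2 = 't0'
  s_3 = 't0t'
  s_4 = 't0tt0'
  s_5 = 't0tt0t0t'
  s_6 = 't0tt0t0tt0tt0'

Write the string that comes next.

Replace each of the 13 characters of t0tt0t0tt0tt0 in place — t0 t t0 t0 t t0 t t0 t0 t t0 t0 t — and concatenate.

t0tt0t0tt0tt0t0tt0t0t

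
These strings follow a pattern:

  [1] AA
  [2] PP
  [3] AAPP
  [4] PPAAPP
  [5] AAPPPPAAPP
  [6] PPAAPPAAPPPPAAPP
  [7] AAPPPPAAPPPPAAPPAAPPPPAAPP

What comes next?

This is a Fibonacci-style word recurrence s(k) = s(k−2)·s(k−1): e.g. AA·PP = AAPP.
Continuing: PPAAPPAAPPPPAAPP · AAPPPPAAPPPPAAPPAAPPPPAAPP gives term 8.

PPAAPPAAPPPPAAPPAAPPPPAAPPPPAAPPAAPPPPAAPP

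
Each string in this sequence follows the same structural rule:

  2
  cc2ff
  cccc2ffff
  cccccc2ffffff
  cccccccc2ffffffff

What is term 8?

cccccccccccccc2ffffffffffffff

Every step adds cc to the front and ff to the end of the previous string.
From cccccccc2ffffffff, 3 further steps: cccccccc2ffffffff → cccccccccc2ffffffffff → cccccccccccc2ffffffffffff → (answer).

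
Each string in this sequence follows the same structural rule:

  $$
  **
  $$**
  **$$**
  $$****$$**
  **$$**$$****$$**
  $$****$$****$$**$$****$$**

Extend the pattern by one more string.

**$$**$$****$$**$$****$$****$$**$$****$$**

Each term (from the third on) is the two preceding terms concatenated in order: term 3 = $$·** = $$**.
So term 8 is **$$**$$****$$**·$$****$$****$$**$$****$$**.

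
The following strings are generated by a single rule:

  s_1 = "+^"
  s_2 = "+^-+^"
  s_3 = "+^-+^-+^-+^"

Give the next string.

Every step duplicates the string with '-' between the halves.
One more doubling of +^-+^-+^-+^ gives the answer.

+^-+^-+^-+^-+^-+^-+^-+^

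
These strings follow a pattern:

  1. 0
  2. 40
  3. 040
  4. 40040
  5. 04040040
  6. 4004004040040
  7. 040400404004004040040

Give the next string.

Each term (from the third on) is the two preceding terms concatenated in order: term 3 = 0·40 = 040.
The next term joins 4004004040040 and 040400404004004040040.

4004004040040040400404004004040040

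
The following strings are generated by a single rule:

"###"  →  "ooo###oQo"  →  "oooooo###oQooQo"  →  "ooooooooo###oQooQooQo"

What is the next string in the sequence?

Each term wraps the previous one in ooo on the left and oQo on the right.
Applying this once more to ooooooooo###oQooQooQo:

oooooooooooo###oQooQooQooQo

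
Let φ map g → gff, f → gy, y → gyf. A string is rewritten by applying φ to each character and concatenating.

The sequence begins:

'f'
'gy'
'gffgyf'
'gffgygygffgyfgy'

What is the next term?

Replace each of the 15 characters of gffgygygffgyfgy in place — gff gy gy gff gyf gff gyf gff gy gy gff gyf gy gff gyf — and concatenate.

gffgygygffgyfgffgyfgffgygygffgyfgygffgyf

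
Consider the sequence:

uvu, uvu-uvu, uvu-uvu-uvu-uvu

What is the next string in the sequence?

s(k+1) = s(k)·-·s(k) — each term doubles the last with '-' between the halves.
One more doubling of uvu-uvu-uvu-uvu gives the answer.

uvu-uvu-uvu-uvu-uvu-uvu-uvu-uvu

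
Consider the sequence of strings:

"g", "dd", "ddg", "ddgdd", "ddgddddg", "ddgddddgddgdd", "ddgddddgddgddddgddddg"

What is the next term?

ddgddddgddgddddgddddgddgddddgddgdd

From term 3 onward, concatenate the last term with the second-to-last: dd·g = ddg, ddg·dd = ddgdd, …
Continuing: ddgddddgddgddddgddddg · ddgddddgddgdd gives term 8.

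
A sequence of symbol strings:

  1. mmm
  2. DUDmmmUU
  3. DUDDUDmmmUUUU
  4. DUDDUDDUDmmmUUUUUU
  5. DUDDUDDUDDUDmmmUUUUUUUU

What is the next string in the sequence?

Each term wraps the previous one in DUD on the left and UU on the right.
One more step from DUDDUDDUDDUDmmmUUUUUUUU gives the answer.

DUDDUDDUDDUDDUDmmmUUUUUUUUUU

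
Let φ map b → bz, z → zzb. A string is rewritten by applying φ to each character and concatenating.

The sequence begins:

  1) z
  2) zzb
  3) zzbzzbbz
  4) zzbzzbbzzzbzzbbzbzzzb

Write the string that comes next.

Replace each of the 21 characters of zzbzzbbzzzbzzbbzbzzzb in place — zzb zzb bz zzb zzb bz bz zzb zzb zzb bz zzb zzb bz bz zzb bz zzb zzb zzb bz — and concatenate.

zzbzzbbzzzbzzbbzbzzzbzzbzzbbzzzbzzbbzbzzzbbzzzbzzbzzbbz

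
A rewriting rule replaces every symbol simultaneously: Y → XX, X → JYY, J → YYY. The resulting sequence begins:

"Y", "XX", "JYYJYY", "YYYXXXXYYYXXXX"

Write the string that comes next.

XXXXXXJYYJYYJYYJYYXXXXXXJYYJYYJYYJYY

φ(YYYXXXXYYYXXXX) expands symbol-by-symbol to XX XX XX JYY JYY JYY JYY XX XX XX JYY JYY JYY JYY; joining the 14 pieces gives the next term.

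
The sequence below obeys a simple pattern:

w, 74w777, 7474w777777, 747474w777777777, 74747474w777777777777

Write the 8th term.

Each term wraps the previous one in 74 on the left and 777 on the right.
From 74747474w777777777777, 3 further steps: 74747474w777777777777 → 7474747474w777777777777777 → 747474747474w777777777777777777 → (answer).

74747474747474w777777777777777777777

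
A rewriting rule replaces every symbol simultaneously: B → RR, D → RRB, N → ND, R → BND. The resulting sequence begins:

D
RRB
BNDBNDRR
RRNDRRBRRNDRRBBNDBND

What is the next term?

φ(RRNDRRBRRNDRRBBNDBND) expands symbol-by-symbol to BND BND ND RRB BND BND RR BND BND ND RRB BND BND RR RR ND RRB RR ND RRB; joining the 20 pieces gives the next term.

BNDBNDNDRRBBNDBNDRRBNDBNDNDRRBBNDBNDRRRRNDRRBRRNDRRB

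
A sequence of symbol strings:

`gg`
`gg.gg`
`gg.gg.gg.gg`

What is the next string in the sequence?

gg.gg.gg.gg.gg.gg.gg.gg

s(k+1) = s(k)·.·s(k) — each term doubles the last with '.' between the halves.
One more doubling of gg.gg.gg.gg gives the answer.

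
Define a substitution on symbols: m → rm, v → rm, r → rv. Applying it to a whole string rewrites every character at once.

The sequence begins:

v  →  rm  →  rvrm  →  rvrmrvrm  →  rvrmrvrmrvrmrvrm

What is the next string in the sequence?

Applying the rule to each of the 16 symbols of rvrmrvrmrvrmrvrm gives the pieces rv rm rv rm rv rm rv rm rv rm rv rm rv rm rv rm, which concatenate to the answer.

rvrmrvrmrvrmrvrmrvrmrvrmrvrmrvrm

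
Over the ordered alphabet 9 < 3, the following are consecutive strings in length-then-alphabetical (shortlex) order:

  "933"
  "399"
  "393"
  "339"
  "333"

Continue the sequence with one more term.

After 333 the length-3 strings are exhausted; the first length-4 string is 4 copies of 9.

9999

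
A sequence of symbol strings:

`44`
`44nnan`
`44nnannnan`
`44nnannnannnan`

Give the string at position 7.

44nnannnannnannnannnannnan

Every step adds nnan to the end: s(k+1) = s(k)·nnan.
From 44nnannnannnan, 3 further steps: 44nnannnannnan → 44nnannnannnannnan → 44nnannnannnannnannnan → (answer).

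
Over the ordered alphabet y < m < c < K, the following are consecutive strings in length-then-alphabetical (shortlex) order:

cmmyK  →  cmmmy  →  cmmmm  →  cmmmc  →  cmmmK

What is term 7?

Continuing the enumeration 2 steps past cmmmK: cmmmK → cmmcy → (answer).

cmmcm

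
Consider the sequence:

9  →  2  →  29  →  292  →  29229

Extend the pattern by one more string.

29229292

From term 3 onward, concatenate the last term with the second-to-last: 2·9 = 29, 29·2 = 292, …
So term 6 is 29229·292.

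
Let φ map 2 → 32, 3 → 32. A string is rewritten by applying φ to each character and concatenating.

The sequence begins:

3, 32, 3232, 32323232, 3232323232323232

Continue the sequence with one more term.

Applying the rule to each of the 16 symbols of 3232323232323232 gives the pieces 32 32 32 32 32 32 32 32 32 32 32 32 32 32 32 32, which concatenate to the answer.

32323232323232323232323232323232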